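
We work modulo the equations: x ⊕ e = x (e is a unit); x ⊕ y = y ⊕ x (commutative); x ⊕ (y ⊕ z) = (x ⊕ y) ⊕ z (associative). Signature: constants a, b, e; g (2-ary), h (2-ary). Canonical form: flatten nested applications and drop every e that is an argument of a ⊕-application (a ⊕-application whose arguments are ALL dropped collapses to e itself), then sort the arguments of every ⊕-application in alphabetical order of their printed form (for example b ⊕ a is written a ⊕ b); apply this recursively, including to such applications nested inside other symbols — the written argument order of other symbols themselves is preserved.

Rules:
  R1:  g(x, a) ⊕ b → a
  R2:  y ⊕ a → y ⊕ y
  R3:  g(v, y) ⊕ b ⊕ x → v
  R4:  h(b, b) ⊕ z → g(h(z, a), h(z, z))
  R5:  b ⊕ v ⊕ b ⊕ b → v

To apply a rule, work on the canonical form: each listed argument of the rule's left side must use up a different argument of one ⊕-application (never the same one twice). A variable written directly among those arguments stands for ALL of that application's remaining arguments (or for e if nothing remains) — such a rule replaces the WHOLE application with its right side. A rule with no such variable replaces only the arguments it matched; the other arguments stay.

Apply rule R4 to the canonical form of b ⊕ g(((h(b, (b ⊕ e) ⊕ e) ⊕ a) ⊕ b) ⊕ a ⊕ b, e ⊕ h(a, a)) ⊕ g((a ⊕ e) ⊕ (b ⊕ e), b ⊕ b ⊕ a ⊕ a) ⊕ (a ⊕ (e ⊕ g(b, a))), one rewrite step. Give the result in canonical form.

Canonical form:  a ⊕ b ⊕ g(a ⊕ a ⊕ b ⊕ b ⊕ h(b, b), h(a, a)) ⊕ g(a ⊕ b, a ⊕ a ⊕ b ⊕ b) ⊕ g(b, a)
Match R4:  consume h(b, b);  z := a ⊕ a ⊕ b ⊕ b
The extension variable absorbs all remaining arguments, so the whole application is rewritten.
Giving:  a ⊕ b ⊕ g(a ⊕ b, a ⊕ a ⊕ b ⊕ b) ⊕ g(b, a) ⊕ g(g(h(a ⊕ a ⊕ b ⊕ b, a), h(a ⊕ a ⊕ b ⊕ b, a ⊕ a ⊕ b ⊕ b)), h(a, a))

Answer: a ⊕ b ⊕ g(a ⊕ b, a ⊕ a ⊕ b ⊕ b) ⊕ g(b, a) ⊕ g(g(h(a ⊕ a ⊕ b ⊕ b, a), h(a ⊕ a ⊕ b ⊕ b, a ⊕ a ⊕ b ⊕ b)), h(a, a))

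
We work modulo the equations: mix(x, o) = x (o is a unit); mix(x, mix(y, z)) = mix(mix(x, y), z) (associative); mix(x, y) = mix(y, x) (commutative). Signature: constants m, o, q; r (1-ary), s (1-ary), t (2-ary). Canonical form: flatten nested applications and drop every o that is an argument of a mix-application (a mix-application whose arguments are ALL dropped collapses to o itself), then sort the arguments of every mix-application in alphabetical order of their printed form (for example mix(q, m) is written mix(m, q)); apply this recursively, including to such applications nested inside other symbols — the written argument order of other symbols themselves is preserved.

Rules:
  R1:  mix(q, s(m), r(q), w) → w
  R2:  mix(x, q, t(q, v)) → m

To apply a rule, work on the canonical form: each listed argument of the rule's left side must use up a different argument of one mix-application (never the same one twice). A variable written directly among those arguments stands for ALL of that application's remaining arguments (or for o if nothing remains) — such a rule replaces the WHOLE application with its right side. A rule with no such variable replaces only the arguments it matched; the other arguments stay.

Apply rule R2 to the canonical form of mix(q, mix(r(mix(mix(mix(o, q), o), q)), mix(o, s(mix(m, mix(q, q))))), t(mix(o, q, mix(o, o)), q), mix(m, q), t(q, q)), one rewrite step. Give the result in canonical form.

Answer: m

Derivation:
Canonical form:  mix(m, q, q, r(mix(q, q)), s(mix(m, q, q)), t(q, q), t(q, q))
Apply R2:  consuming q, t(q, q);  v := q, x := mix(m, q, r(mix(q, q)), s(mix(m, q, q)), t(q, q))
Every leftover argument binds to the variable; the entire application is replaced.
New term:  m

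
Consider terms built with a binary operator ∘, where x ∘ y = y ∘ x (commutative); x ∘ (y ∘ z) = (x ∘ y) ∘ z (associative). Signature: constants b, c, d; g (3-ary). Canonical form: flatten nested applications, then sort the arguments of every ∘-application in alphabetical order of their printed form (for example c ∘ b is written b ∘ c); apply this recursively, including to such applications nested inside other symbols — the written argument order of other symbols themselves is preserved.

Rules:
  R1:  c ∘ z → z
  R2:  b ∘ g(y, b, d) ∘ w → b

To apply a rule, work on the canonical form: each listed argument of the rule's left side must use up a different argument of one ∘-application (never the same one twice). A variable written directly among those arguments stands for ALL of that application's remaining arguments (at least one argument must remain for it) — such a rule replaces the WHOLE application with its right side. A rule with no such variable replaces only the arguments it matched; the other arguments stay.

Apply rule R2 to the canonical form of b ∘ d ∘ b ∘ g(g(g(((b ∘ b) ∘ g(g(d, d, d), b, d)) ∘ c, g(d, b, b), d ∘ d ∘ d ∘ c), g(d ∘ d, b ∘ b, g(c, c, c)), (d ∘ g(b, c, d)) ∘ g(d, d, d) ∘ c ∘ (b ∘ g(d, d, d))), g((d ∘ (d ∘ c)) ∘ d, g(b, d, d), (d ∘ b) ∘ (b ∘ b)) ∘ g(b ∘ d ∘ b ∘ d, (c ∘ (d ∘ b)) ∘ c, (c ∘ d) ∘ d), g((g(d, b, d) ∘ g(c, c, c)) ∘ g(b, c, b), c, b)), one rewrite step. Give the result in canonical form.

Canonical form:  b ∘ b ∘ d ∘ g(g(g(b ∘ b ∘ c ∘ g(g(d, d, d), b, d), g(d, b, b), c ∘ d ∘ d ∘ d), g(d ∘ d, b ∘ b, g(c, c, c)), b ∘ c ∘ d ∘ g(b, c, d) ∘ g(d, d, d) ∘ g(d, d, d)), g(b ∘ b ∘ d ∘ d, b ∘ c ∘ c ∘ d, c ∘ d ∘ d) ∘ g(c ∘ d ∘ d ∘ d, g(b, d, d), b ∘ b ∘ b ∘ d), g(g(b, c, b) ∘ g(c, c, c) ∘ g(d, b, d), c, b))
Apply R2:  consuming b, g(g(d, d, d), b, d);  w := b ∘ c, y := g(d, d, d)
The extension variable absorbs all remaining arguments, so the whole application is rewritten.
Giving:  b ∘ b ∘ d ∘ g(g(g(b, g(d, b, b), c ∘ d ∘ d ∘ d), g(d ∘ d, b ∘ b, g(c, c, c)), b ∘ c ∘ d ∘ g(b, c, d) ∘ g(d, d, d) ∘ g(d, d, d)), g(b ∘ b ∘ d ∘ d, b ∘ c ∘ c ∘ d, c ∘ d ∘ d) ∘ g(c ∘ d ∘ d ∘ d, g(b, d, d), b ∘ b ∘ b ∘ d), g(g(b, c, b) ∘ g(c, c, c) ∘ g(d, b, d), c, b))

Answer: b ∘ b ∘ d ∘ g(g(g(b, g(d, b, b), c ∘ d ∘ d ∘ d), g(d ∘ d, b ∘ b, g(c, c, c)), b ∘ c ∘ d ∘ g(b, c, d) ∘ g(d, d, d) ∘ g(d, d, d)), g(b ∘ b ∘ d ∘ d, b ∘ c ∘ c ∘ d, c ∘ d ∘ d) ∘ g(c ∘ d ∘ d ∘ d, g(b, d, d), b ∘ b ∘ b ∘ d), g(g(b, c, b) ∘ g(c, c, c) ∘ g(d, b, d), c, b))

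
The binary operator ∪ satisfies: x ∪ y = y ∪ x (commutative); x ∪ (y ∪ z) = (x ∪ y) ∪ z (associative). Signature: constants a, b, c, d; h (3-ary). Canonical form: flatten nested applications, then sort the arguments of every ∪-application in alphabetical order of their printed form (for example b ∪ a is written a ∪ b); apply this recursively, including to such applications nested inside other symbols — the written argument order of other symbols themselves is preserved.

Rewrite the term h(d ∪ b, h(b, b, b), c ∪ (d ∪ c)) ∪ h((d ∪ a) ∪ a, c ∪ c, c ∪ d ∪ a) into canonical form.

Inside:  h(d ∪ b, h(b, b, b), c ∪ (d ∪ c))  →  h(b ∪ d, h(b, b, b), c ∪ c ∪ d)
Canonicalize subterm:  h((d ∪ a) ∪ a, c ∪ c, c ∪ d ∪ a)  →  h(a ∪ a ∪ d, c ∪ c, a ∪ c ∪ d)
Order the arguments:  h(a ∪ a ∪ d, c ∪ c, a ∪ c ∪ d) ∪ h(b ∪ d, h(b, b, b), c ∪ c ∪ d)

Answer: h(a ∪ a ∪ d, c ∪ c, a ∪ c ∪ d) ∪ h(b ∪ d, h(b, b, b), c ∪ c ∪ d)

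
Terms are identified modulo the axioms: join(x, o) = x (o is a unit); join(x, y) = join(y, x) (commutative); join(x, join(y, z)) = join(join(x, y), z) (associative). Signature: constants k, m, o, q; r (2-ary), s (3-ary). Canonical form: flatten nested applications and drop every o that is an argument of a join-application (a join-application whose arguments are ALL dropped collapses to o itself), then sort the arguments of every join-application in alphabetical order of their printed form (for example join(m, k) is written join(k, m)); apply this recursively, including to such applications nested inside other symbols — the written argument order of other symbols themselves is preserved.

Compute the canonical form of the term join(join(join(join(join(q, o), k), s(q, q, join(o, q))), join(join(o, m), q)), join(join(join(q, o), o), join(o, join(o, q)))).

Answer: join(k, m, q, q, q, q, s(q, q, q))

Derivation:
Merge nested applications:  join(q, o, k, s(q, q, join(o, q)), o, m, q, q, o, o, o, o, q)
Simplify inside:  s(q, q, join(o, q))  →  s(q, q, q)
Unit:  drop o (×6)
Order the arguments:  join(k, m, q, q, q, q, s(q, q, q))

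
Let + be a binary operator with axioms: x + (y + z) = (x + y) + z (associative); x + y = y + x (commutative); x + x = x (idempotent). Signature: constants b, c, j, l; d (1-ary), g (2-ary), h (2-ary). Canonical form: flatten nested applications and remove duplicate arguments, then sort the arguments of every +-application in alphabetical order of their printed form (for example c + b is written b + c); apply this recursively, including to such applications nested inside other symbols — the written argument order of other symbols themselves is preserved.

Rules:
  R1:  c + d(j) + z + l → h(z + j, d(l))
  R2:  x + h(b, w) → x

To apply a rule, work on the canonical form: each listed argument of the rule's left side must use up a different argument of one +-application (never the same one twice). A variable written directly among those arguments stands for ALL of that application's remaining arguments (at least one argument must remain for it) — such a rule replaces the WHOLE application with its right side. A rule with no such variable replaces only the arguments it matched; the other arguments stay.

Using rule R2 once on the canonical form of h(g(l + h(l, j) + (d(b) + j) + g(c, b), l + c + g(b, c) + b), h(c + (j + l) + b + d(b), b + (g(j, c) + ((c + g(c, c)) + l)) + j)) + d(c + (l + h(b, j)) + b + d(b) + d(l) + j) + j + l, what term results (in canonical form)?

Canonical form:  d(b + c + d(b) + d(l) + h(b, j) + j + l) + h(g(d(b) + g(c, b) + h(l, j) + j + l, b + c + g(b, c) + l), h(b + c + d(b) + j + l, b + c + g(c, c) + g(j, c) + j + l)) + j + l
R2 matches:  uses h(b, j);  w := j, x := b + c + d(b) + d(l) + j + l
Every leftover argument binds to the variable; the entire application is replaced.
New term:  d(b + c + d(b) + d(l) + j + l) + h(g(d(b) + g(c, b) + h(l, j) + j + l, b + c + g(b, c) + l), h(b + c + d(b) + j + l, b + c + g(c, c) + g(j, c) + j + l)) + j + l

Answer: d(b + c + d(b) + d(l) + j + l) + h(g(d(b) + g(c, b) + h(l, j) + j + l, b + c + g(b, c) + l), h(b + c + d(b) + j + l, b + c + g(c, c) + g(j, c) + j + l)) + j + l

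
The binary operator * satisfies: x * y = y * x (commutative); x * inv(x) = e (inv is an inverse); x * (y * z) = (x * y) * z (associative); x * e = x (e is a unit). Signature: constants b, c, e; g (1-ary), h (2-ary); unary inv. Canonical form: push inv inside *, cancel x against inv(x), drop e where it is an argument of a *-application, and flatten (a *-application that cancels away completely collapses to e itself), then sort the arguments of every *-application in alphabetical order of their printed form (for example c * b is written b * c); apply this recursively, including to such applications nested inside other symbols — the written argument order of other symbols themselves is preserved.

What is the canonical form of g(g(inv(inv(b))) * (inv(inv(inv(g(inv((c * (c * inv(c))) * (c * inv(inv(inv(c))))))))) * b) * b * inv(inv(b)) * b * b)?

Work inside:  g(inv(inv(b))) * (inv(inv(inv(g(inv((c * (c * inv(c))) * (c * inv(inv(inv(c))))))))) * b) * b * inv(inv(b)) * b * b
Push inv inside:  distribute inv over * and collapse double inv
Combine occurrences:  g(b) * inv(g(inv(c))) * b * b * b * b * b
Sort:  b * b * b * b * b * g(b) * inv(g(inv(c)))
Rebuild:  g(b * b * b * b * b * g(b) * inv(g(inv(c))))

Answer: g(b * b * b * b * b * g(b) * inv(g(inv(c))))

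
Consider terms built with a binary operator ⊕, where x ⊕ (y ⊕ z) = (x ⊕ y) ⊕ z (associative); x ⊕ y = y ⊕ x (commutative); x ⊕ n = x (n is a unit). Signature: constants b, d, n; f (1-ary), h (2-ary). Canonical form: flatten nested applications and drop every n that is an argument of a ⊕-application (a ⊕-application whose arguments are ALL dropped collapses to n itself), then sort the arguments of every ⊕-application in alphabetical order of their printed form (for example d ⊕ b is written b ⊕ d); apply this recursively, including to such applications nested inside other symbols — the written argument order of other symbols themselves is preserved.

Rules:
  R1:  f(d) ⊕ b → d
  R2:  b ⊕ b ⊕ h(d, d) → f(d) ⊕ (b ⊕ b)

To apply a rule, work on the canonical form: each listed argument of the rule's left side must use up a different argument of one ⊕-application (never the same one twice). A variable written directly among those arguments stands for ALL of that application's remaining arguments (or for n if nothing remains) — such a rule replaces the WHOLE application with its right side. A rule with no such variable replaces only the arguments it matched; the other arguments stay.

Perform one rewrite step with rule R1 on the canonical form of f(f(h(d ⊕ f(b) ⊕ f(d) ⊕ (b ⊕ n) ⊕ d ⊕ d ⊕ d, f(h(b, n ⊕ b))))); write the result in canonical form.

Answer: f(f(h(d ⊕ d ⊕ d ⊕ d ⊕ d ⊕ f(b), f(h(b, b)))))

Derivation:
Canonical form:  f(f(h(b ⊕ d ⊕ d ⊕ d ⊕ d ⊕ f(b) ⊕ f(d), f(h(b, b)))))
Apply R1:  consuming b, f(d)
Result:  f(f(h(d ⊕ d ⊕ d ⊕ d ⊕ d ⊕ f(b), f(h(b, b)))))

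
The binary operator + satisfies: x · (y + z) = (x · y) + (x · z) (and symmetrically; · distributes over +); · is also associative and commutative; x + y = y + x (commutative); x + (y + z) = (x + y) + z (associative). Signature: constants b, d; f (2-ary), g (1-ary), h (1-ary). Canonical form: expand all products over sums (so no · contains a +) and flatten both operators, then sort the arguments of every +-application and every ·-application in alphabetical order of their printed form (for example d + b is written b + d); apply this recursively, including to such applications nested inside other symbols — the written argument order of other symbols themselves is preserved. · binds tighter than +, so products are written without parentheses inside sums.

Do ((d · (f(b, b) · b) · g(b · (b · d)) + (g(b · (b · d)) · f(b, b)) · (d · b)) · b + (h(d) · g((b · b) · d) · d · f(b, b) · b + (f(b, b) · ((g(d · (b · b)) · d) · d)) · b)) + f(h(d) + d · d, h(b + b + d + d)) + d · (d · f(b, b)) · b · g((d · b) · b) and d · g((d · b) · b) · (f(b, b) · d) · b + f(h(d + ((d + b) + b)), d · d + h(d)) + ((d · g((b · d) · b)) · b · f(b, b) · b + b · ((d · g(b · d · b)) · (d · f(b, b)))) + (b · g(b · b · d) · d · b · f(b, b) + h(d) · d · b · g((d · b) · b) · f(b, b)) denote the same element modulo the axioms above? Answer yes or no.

Answer: no — b · b · d · f(b, b) · g(b · b · d) + b · b · d · f(b, b) · g(b · b · d) + b · d · d · f(b, b) · g(b · b · d) + b · d · d · f(b, b) · g(b · b · d) + b · d · f(b, b) · g(b · b · d) · h(d) + f(d · d + h(d), h(b + b + d + d)) vs b · b · d · f(b, b) · g(b · b · d) + b · b · d · f(b, b) · g(b · b · d) + b · d · d · f(b, b) · g(b · b · d) + b · d · d · f(b, b) · g(b · b · d) + b · d · f(b, b) · g(b · b · d) · h(d) + f(h(b + b + d + d), d · d + h(d))

Derivation:
Left:  ((d · (f(b, b) · b) · g(b · (b · d)) + (g(b · (b · d)) · f(b, b)) · (d · b)) · b + (h(d) · g((b · b) · d) · d · f(b, b) · b + (f(b, b) · ((g(d · (b · b)) · d) · d)) · b)) + f(h(d) + d · d, h(b + b + d + d)) + d · (d · f(b, b)) · b · g((d · b) · b)
  Expand:  b · b · d · f(b, b) · g(b · b · d) + b · b · d · f(b, b) · g(b · b · d) + b · d · f(b, b) · g(b · b · d) · h(d) + b · d · d · f(b, b) · g(b · b · d) + f(d · d + h(d), h(b + b + d + d)) + b · d · d · f(b, b) · g(b · b · d)
  Sort arguments:  b · b · d · f(b, b) · g(b · b · d) + b · b · d · f(b, b) · g(b · b · d) + b · d · d · f(b, b) · g(b · b · d) + b · d · d · f(b, b) · g(b · b · d) + b · d · f(b, b) · g(b · b · d) · h(d) + f(d · d + h(d), h(b + b + d + d))
Right:  d · g((d · b) · b) · (f(b, b) · d) · b + f(h(d + ((d + b) + b)), d · d + h(d)) + ((d · g((b · d) · b)) · b · f(b, b) · b + b · ((d · g(b · d · b)) · (d · f(b, b)))) + (b · g(b · b · d) · d · b · f(b, b) + h(d) · d · b · g((d · b) · b) · f(b, b))
  Flatten:  b · d · d · f(b, b) · g(b · b · d) + f(h(b + b + d + d), d · d + h(d)) + b · b · d · f(b, b) · g(b · b · d) + b · d · d · f(b, b) · g(b · b · d) + b · b · d · f(b, b) · g(b · b · d) + b · d · f(b, b) · g(b · b · d) · h(d)
  Sort:  b · b · d · f(b, b) · g(b · b · d) + b · b · d · f(b, b) · g(b · b · d) + b · d · d · f(b, b) · g(b · b · d) + b · d · d · f(b, b) · g(b · b · d) + b · d · f(b, b) · g(b · b · d) · h(d) + f(h(b + b + d + d), d · d + h(d))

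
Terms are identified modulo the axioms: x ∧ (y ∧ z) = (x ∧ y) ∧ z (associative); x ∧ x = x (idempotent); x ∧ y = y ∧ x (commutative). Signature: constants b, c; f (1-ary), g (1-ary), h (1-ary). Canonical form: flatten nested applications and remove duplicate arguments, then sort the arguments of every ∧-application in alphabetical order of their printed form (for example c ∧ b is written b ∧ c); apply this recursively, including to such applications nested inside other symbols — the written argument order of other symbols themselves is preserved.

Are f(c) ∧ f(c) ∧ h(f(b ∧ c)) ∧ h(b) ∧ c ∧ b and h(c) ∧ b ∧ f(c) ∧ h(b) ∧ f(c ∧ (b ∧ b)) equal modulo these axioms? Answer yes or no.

Answer: no — b ∧ c ∧ f(c) ∧ h(b) ∧ h(f(b ∧ c)) vs b ∧ f(b ∧ c) ∧ f(c) ∧ h(b) ∧ h(c)

Derivation:
Left:  f(c) ∧ f(c) ∧ h(f(b ∧ c)) ∧ h(b) ∧ c ∧ b
  Idempotence:  drop duplicate f(c)
  Sort:  b ∧ c ∧ f(c) ∧ h(b) ∧ h(f(b ∧ c))
Right:  h(c) ∧ b ∧ f(c) ∧ h(b) ∧ f(c ∧ (b ∧ b))
  Inside:  f(c ∧ (b ∧ b))  →  f(b ∧ c)
  Sort arguments:  b ∧ f(b ∧ c) ∧ f(c) ∧ h(b) ∧ h(c)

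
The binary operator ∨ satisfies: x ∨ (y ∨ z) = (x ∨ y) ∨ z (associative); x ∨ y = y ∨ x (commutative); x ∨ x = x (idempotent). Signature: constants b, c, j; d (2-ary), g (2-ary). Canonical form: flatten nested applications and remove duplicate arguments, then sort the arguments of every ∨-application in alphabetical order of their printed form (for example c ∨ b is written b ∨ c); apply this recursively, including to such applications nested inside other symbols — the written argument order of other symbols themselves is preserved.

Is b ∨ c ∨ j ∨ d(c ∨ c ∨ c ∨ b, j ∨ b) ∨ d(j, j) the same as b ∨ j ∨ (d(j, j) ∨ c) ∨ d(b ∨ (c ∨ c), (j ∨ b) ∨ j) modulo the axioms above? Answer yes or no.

Left:  b ∨ c ∨ j ∨ d(c ∨ c ∨ c ∨ b, j ∨ b) ∨ d(j, j)
  Simplify inside:  d(c ∨ c ∨ c ∨ b, j ∨ b)  →  d(b ∨ c, b ∨ j)
  Order the arguments:  b ∨ c ∨ d(b ∨ c, b ∨ j) ∨ d(j, j) ∨ j
Right:  b ∨ j ∨ (d(j, j) ∨ c) ∨ d(b ∨ (c ∨ c), (j ∨ b) ∨ j)
  Merge nested applications:  b ∨ j ∨ d(j, j) ∨ c ∨ d(b ∨ (c ∨ c), (j ∨ b) ∨ j)
  Simplify inside:  d(b ∨ (c ∨ c), (j ∨ b) ∨ j)  →  d(b ∨ c, b ∨ j)
  Sort:  b ∨ c ∨ d(b ∨ c, b ∨ j) ∨ d(j, j) ∨ j

Answer: yes — both canonical forms are b ∨ c ∨ d(b ∨ c, b ∨ j) ∨ d(j, j) ∨ j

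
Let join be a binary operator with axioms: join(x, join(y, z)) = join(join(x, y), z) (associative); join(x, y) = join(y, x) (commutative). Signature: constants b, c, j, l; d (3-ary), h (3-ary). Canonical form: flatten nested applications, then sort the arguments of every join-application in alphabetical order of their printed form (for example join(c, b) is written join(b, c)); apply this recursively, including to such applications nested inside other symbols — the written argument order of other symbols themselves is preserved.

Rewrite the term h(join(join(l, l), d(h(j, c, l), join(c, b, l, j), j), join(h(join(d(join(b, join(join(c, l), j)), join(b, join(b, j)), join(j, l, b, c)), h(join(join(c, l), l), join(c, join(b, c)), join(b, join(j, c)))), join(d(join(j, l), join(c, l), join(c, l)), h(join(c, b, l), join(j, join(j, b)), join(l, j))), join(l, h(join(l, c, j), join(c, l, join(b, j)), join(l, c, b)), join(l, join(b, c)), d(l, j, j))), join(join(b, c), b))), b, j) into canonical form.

Focus inside:  join(join(l, l), d(h(j, c, l), join(c, b, l, j), j), join(h(join(d(join(b, join(join(c, l), j)), join(b, join(b, j)), join(j, l, b, c)), h(join(join(c, l), l), join(c, join(b, c)), join(b, join(j, c)))), join(d(join(j, l), join(c, l), join(c, l)), h(join(c, b, l), join(j, join(j, b)), join(l, j))), join(l, h(join(l, c, j), join(c, l, join(b, j)), join(l, c, b)), join(l, join(b, c)), d(l, j, j))), join(join(b, c), b)))
Merge nested applications:  join(l, l, d(h(j, c, l), join(c, b, l, j), j), h(join(d(join(b, join(join(c, l), j)), join(b, join(b, j)), join(j, l, b, c)), h(join(join(c, l), l), join(c, join(b, c)), join(b, join(j, c)))), join(d(join(j, l), join(c, l), join(c, l)), h(join(c, b, l), join(j, join(j, b)), join(l, j))), join(l, h(join(l, c, j), join(c, l, join(b, j)), join(l, c, b)), join(l, join(b, c)), d(l, j, j))), b, c, b)
Canonicalize subterm:  d(h(j, c, l), join(c, b, l, j), j)  →  d(h(j, c, l), join(b, c, j, l), j)
Canonicalize subterm:  h(join(d(join(b, join(join(c, l), j)), join(b, join(b, j)), join(j, l, b, c)), h(join(join(c, l), l), join(c, join(b, c)), join(b, join(j, c)))), join(d(join(j, l), join(c, l), join(c, l)), h(join(c, b, l), join(j, join(j, b)), join(l, j))), join(l, h(join(l, c, j), join(c, l, join(b, j)), join(l, c, b)), join(l, join(b, c)), d(l, j, j)))  →  h(join(d(join(b, c, j, l), join(b, b, j), join(b, c, j, l)), h(join(c, l, l), join(b, c, c), join(b, c, j))), join(d(join(j, l), join(c, l), join(c, l)), h(join(b, c, l), join(b, j, j), join(j, l))), join(b, c, d(l, j, j), h(join(c, j, l), join(b, c, j, l), join(b, c, l)), l, l))
Order the arguments:  join(b, b, c, d(h(j, c, l), join(b, c, j, l), j), h(join(d(join(b, c, j, l), join(b, b, j), join(b, c, j, l)), h(join(c, l, l), join(b, c, c), join(b, c, j))), join(d(join(j, l), join(c, l), join(c, l)), h(join(b, c, l), join(b, j, j), join(j, l))), join(b, c, d(l, j, j), h(join(c, j, l), join(b, c, j, l), join(b, c, l)), l, l)), l, l)
Rebuild:  h(join(b, b, c, d(h(j, c, l), join(b, c, j, l), j), h(join(d(join(b, c, j, l), join(b, b, j), join(b, c, j, l)), h(join(c, l, l), join(b, c, c), join(b, c, j))), join(d(join(j, l), join(c, l), join(c, l)), h(join(b, c, l), join(b, j, j), join(j, l))), join(b, c, d(l, j, j), h(join(c, j, l), join(b, c, j, l), join(b, c, l)), l, l)), l, l), b, j)

Answer: h(join(b, b, c, d(h(j, c, l), join(b, c, j, l), j), h(join(d(join(b, c, j, l), join(b, b, j), join(b, c, j, l)), h(join(c, l, l), join(b, c, c), join(b, c, j))), join(d(join(j, l), join(c, l), join(c, l)), h(join(b, c, l), join(b, j, j), join(j, l))), join(b, c, d(l, j, j), h(join(c, j, l), join(b, c, j, l), join(b, c, l)), l, l)), l, l), b, j)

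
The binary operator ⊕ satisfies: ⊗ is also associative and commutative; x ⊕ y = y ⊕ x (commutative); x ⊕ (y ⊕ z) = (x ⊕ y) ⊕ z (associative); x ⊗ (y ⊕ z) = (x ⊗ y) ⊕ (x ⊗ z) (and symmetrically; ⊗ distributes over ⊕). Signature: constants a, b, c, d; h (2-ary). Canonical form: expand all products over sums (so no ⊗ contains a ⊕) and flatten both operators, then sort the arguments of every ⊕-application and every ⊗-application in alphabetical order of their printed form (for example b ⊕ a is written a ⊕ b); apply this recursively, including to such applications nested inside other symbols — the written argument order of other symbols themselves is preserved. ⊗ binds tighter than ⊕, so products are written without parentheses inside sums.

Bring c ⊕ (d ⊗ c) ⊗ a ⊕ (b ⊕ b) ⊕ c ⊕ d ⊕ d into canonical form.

Answer: a ⊗ c ⊗ d ⊕ b ⊕ b ⊕ c ⊕ c ⊕ d ⊕ d

Derivation:
Flatten:  c ⊕ a ⊗ c ⊗ d ⊕ b ⊕ b ⊕ c ⊕ d ⊕ d
Sort:  a ⊗ c ⊗ d ⊕ b ⊕ b ⊕ c ⊕ c ⊕ d ⊕ d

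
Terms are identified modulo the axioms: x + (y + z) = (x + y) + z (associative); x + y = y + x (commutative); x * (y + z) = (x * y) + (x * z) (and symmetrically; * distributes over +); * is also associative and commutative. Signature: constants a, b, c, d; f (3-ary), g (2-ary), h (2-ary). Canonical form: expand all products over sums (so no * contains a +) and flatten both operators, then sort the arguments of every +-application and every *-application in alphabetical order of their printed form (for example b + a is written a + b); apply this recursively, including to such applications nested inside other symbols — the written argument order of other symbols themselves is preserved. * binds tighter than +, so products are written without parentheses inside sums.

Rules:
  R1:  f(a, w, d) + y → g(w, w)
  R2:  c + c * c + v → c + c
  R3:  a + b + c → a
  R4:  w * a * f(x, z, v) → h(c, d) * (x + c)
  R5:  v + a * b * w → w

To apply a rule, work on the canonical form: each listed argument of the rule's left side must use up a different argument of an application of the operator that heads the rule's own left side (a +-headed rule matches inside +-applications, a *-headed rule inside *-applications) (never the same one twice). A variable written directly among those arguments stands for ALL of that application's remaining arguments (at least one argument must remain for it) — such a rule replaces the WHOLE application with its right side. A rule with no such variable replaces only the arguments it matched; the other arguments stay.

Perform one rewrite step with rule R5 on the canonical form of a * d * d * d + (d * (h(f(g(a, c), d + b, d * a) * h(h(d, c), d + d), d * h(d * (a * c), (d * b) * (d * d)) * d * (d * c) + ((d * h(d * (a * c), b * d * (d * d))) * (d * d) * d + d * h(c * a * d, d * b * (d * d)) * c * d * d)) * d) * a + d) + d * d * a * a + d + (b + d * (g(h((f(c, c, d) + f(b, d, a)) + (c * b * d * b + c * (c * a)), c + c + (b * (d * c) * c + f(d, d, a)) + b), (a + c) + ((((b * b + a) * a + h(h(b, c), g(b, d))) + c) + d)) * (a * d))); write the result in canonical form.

Canonical form:  a * a * d * d + a * d * d * d + a * d * d * g(h(a * c * c + b * b * c * d + f(b, d, a) + f(c, c, d), b + b * c * c * d + c + c + f(d, d, a)), a + a * a + a * b * b + c + c + d + h(h(b, c), g(b, d))) + a * d * d * h(f(g(a, c), b + d, a * d) * h(h(d, c), d + d), c * d * d * d * h(a * c * d, b * d * d * d) + c * d * d * d * h(a * c * d, b * d * d * d) + d * d * d * d * h(a * c * d, b * d * d * d)) + b + d + d
Match R5:  consume a * b * b;  v := a + a * a + c + c + d + h(h(b, c), g(b, d)), w := b
The variable takes the whole remainder — replace the entire application.
Giving:  a * a * d * d + a * d * d * d + a * d * d * g(h(a * c * c + b * b * c * d + f(b, d, a) + f(c, c, d), b + b * c * c * d + c + c + f(d, d, a)), b) + a * d * d * h(f(g(a, c), b + d, a * d) * h(h(d, c), d + d), c * d * d * d * h(a * c * d, b * d * d * d) + c * d * d * d * h(a * c * d, b * d * d * d) + d * d * d * d * h(a * c * d, b * d * d * d)) + b + d + d

Answer: a * a * d * d + a * d * d * d + a * d * d * g(h(a * c * c + b * b * c * d + f(b, d, a) + f(c, c, d), b + b * c * c * d + c + c + f(d, d, a)), b) + a * d * d * h(f(g(a, c), b + d, a * d) * h(h(d, c), d + d), c * d * d * d * h(a * c * d, b * d * d * d) + c * d * d * d * h(a * c * d, b * d * d * d) + d * d * d * d * h(a * c * d, b * d * d * d)) + b + d + d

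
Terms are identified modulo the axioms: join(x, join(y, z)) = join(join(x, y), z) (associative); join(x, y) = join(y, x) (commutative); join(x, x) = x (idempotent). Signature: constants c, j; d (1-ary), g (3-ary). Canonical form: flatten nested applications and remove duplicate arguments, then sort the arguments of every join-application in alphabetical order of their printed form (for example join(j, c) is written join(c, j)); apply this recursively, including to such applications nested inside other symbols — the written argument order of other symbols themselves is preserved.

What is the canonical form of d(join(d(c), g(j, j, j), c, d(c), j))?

Answer: d(join(c, d(c), g(j, j, j), j))

Derivation:
Focus inside:  join(d(c), g(j, j, j), c, d(c), j)
Deduplicate:  drop duplicate d(c)
Sort arguments:  join(c, d(c), g(j, j, j), j)
Put back:  d(join(c, d(c), g(j, j, j), j))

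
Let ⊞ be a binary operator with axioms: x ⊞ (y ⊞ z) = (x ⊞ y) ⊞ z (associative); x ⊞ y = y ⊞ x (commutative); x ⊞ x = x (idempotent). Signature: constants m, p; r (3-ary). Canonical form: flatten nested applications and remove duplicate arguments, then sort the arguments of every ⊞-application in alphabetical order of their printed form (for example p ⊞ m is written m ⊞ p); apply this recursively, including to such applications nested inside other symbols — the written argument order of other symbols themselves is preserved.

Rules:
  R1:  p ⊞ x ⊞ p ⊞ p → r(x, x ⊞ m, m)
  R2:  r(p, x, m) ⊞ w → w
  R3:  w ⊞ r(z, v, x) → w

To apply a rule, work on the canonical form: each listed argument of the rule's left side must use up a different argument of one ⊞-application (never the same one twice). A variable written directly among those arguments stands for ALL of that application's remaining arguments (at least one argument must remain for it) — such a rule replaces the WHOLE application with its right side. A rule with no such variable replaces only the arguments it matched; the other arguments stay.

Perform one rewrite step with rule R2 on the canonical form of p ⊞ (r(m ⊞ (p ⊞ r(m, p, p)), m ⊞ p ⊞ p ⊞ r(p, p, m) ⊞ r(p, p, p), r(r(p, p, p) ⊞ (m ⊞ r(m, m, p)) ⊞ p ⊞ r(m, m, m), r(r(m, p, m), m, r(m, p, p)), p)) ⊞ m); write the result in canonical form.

Answer: m ⊞ p ⊞ r(m ⊞ p ⊞ r(m, p, p), m ⊞ p ⊞ r(p, p, p), r(m ⊞ p ⊞ r(m, m, m) ⊞ r(m, m, p) ⊞ r(p, p, p), r(r(m, p, m), m, r(m, p, p)), p))

Derivation:
Canonical form:  m ⊞ p ⊞ r(m ⊞ p ⊞ r(m, p, p), m ⊞ p ⊞ r(p, p, m) ⊞ r(p, p, p), r(m ⊞ p ⊞ r(m, m, m) ⊞ r(m, m, p) ⊞ r(p, p, p), r(r(m, p, m), m, r(m, p, p)), p))
R2 matches:  uses r(p, p, m);  w := m ⊞ p ⊞ r(p, p, p), x := p
The variable takes the whole remainder — replace the entire application.
Result:  m ⊞ p ⊞ r(m ⊞ p ⊞ r(m, p, p), m ⊞ p ⊞ r(p, p, p), r(m ⊞ p ⊞ r(m, m, m) ⊞ r(m, m, p) ⊞ r(p, p, p), r(r(m, p, m), m, r(m, p, p)), p))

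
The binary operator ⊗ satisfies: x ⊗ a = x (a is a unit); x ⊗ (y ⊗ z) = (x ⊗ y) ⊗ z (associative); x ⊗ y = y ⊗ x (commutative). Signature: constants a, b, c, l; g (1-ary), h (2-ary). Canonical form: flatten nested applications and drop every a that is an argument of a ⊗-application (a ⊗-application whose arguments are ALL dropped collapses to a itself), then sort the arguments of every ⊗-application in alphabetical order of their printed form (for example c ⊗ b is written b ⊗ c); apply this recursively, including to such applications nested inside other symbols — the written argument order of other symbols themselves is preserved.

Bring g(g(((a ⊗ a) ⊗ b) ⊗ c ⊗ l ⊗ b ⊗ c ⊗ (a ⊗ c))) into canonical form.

Answer: g(g(b ⊗ b ⊗ c ⊗ c ⊗ c ⊗ l))

Derivation:
Work inside:  ((a ⊗ a) ⊗ b) ⊗ c ⊗ l ⊗ b ⊗ c ⊗ (a ⊗ c)
Un-nest:  a ⊗ a ⊗ b ⊗ c ⊗ l ⊗ b ⊗ c ⊗ a ⊗ c
Unit:  drop a (×3)
Order the arguments:  b ⊗ b ⊗ c ⊗ c ⊗ c ⊗ l
Put back:  g(g(b ⊗ b ⊗ c ⊗ c ⊗ c ⊗ l))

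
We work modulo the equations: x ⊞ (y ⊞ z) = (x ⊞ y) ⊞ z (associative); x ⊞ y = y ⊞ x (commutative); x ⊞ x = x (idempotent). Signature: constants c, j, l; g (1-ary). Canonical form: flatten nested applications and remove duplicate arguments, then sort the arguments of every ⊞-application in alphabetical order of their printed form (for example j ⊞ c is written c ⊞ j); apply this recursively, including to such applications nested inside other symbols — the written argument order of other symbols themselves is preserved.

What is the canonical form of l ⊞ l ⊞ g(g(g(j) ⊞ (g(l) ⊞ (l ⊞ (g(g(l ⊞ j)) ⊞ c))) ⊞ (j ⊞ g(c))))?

Answer: g(g(c ⊞ g(c) ⊞ g(g(j ⊞ l)) ⊞ g(j) ⊞ g(l) ⊞ j ⊞ l)) ⊞ l

Derivation:
Inside:  g(g(g(j) ⊞ (g(l) ⊞ (l ⊞ (g(g(l ⊞ j)) ⊞ c))) ⊞ (j ⊞ g(c))))  →  g(g(c ⊞ g(c) ⊞ g(g(j ⊞ l)) ⊞ g(j) ⊞ g(l) ⊞ j ⊞ l))
Idempotence:  drop duplicate l
Order the arguments:  g(g(c ⊞ g(c) ⊞ g(g(j ⊞ l)) ⊞ g(j) ⊞ g(l) ⊞ j ⊞ l)) ⊞ l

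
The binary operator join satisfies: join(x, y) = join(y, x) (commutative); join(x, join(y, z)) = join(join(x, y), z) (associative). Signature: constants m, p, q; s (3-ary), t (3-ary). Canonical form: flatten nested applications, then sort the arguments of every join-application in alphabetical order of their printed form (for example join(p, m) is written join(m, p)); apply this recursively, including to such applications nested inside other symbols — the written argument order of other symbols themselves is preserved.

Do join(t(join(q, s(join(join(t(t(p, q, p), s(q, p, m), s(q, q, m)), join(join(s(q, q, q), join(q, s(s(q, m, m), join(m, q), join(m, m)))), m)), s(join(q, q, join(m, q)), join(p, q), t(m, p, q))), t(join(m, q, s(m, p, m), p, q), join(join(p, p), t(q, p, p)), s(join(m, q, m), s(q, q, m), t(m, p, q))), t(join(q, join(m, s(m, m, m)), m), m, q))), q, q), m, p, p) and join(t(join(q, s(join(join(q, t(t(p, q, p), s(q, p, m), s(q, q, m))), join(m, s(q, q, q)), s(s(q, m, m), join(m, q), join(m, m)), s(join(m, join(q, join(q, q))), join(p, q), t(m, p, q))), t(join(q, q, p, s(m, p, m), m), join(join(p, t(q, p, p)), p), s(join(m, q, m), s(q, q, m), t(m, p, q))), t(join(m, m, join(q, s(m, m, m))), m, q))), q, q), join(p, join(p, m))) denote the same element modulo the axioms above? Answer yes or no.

Left:  join(t(join(q, s(join(join(t(t(p, q, p), s(q, p, m), s(q, q, m)), join(join(s(q, q, q), join(q, s(s(q, m, m), join(m, q), join(m, m)))), m)), s(join(q, q, join(m, q)), join(p, q), t(m, p, q))), t(join(m, q, s(m, p, m), p, q), join(join(p, p), t(q, p, p)), s(join(m, q, m), s(q, q, m), t(m, p, q))), t(join(q, join(m, s(m, m, m)), m), m, q))), q, q), m, p, p)
  Simplify inside:  t(join(q, s(join(join(t(t(p, q, p), s(q, p, m), s(q, q, m)), join(join(s(q, q, q), join(q, s(s(q, m, m), join(m, q), join(m, m)))), m)), s(join(q, q, join(m, q)), join(p, q), t(m, p, q))), t(join(m, q, s(m, p, m), p, q), join(join(p, p), t(q, p, p)), s(join(m, q, m), s(q, q, m), t(m, p, q))), t(join(q, join(m, s(m, m, m)), m), m, q))), q, q)  →  t(join(q, s(join(m, q, s(join(m, q, q, q), join(p, q), t(m, p, q)), s(q, q, q), s(s(q, m, m), join(m, q), join(m, m)), t(t(p, q, p), s(q, p, m), s(q, q, m))), t(join(m, p, q, q, s(m, p, m)), join(p, p, t(q, p, p)), s(join(m, m, q), s(q, q, m), t(m, p, q))), t(join(m, m, q, s(m, m, m)), m, q))), q, q)
  Order the arguments:  join(m, p, p, t(join(q, s(join(m, q, s(join(m, q, q, q), join(p, q), t(m, p, q)), s(q, q, q), s(s(q, m, m), join(m, q), join(m, m)), t(t(p, q, p), s(q, p, m), s(q, q, m))), t(join(m, p, q, q, s(m, p, m)), join(p, p, t(q, p, p)), s(join(m, m, q), s(q, q, m), t(m, p, q))), t(join(m, m, q, s(m, m, m)), m, q))), q, q))
Right:  join(t(join(q, s(join(join(q, t(t(p, q, p), s(q, p, m), s(q, q, m))), join(m, s(q, q, q)), s(s(q, m, m), join(m, q), join(m, m)), s(join(m, join(q, join(q, q))), join(p, q), t(m, p, q))), t(join(q, q, p, s(m, p, m), m), join(join(p, t(q, p, p)), p), s(join(m, q, m), s(q, q, m), t(m, p, q))), t(join(m, m, join(q, s(m, m, m))), m, q))), q, q), join(p, join(p, m)))
  Merge nested applications:  join(t(join(q, s(join(join(q, t(t(p, q, p), s(q, p, m), s(q, q, m))), join(m, s(q, q, q)), s(s(q, m, m), join(m, q), join(m, m)), s(join(m, join(q, join(q, q))), join(p, q), t(m, p, q))), t(join(q, q, p, s(m, p, m), m), join(join(p, t(q, p, p)), p), s(join(m, q, m), s(q, q, m), t(m, p, q))), t(join(m, m, join(q, s(m, m, m))), m, q))), q, q), p, p, m)
  Canonicalize subterm:  t(join(q, s(join(join(q, t(t(p, q, p), s(q, p, m), s(q, q, m))), join(m, s(q, q, q)), s(s(q, m, m), join(m, q), join(m, m)), s(join(m, join(q, join(q, q))), join(p, q), t(m, p, q))), t(join(q, q, p, s(m, p, m), m), join(join(p, t(q, p, p)), p), s(join(m, q, m), s(q, q, m), t(m, p, q))), t(join(m, m, join(q, s(m, m, m))), m, q))), q, q)  →  t(join(q, s(join(m, q, s(join(m, q, q, q), join(p, q), t(m, p, q)), s(q, q, q), s(s(q, m, m), join(m, q), join(m, m)), t(t(p, q, p), s(q, p, m), s(q, q, m))), t(join(m, p, q, q, s(m, p, m)), join(p, p, t(q, p, p)), s(join(m, m, q), s(q, q, m), t(m, p, q))), t(join(m, m, q, s(m, m, m)), m, q))), q, q)
  Sort:  join(m, p, p, t(join(q, s(join(m, q, s(join(m, q, q, q), join(p, q), t(m, p, q)), s(q, q, q), s(s(q, m, m), join(m, q), join(m, m)), t(t(p, q, p), s(q, p, m), s(q, q, m))), t(join(m, p, q, q, s(m, p, m)), join(p, p, t(q, p, p)), s(join(m, m, q), s(q, q, m), t(m, p, q))), t(join(m, m, q, s(m, m, m)), m, q))), q, q))

Answer: yes — both canonical forms are join(m, p, p, t(join(q, s(join(m, q, s(join(m, q, q, q), join(p, q), t(m, p, q)), s(q, q, q), s(s(q, m, m), join(m, q), join(m, m)), t(t(p, q, p), s(q, p, m), s(q, q, m))), t(join(m, p, q, q, s(m, p, m)), join(p, p, t(q, p, p)), s(join(m, m, q), s(q, q, m), t(m, p, q))), t(join(m, m, q, s(m, m, m)), m, q))), q, q))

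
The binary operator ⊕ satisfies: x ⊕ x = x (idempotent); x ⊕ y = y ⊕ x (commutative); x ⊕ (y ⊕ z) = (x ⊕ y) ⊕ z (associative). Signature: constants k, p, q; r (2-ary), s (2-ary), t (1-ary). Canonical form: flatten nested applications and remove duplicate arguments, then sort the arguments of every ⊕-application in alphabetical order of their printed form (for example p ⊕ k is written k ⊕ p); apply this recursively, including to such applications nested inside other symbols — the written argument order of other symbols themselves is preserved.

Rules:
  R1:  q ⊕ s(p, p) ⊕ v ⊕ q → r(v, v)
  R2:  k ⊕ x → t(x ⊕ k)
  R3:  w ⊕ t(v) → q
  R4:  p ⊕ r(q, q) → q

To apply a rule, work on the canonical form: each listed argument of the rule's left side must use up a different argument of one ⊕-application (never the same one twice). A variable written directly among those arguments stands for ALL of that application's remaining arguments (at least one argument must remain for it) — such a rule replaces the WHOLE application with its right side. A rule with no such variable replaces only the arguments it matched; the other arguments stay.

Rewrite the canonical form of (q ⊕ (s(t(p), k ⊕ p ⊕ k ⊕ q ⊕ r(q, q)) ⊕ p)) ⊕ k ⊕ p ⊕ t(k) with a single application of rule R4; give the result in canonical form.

Answer: k ⊕ p ⊕ q ⊕ s(t(p), k ⊕ q) ⊕ t(k)

Derivation:
Canonical form:  k ⊕ p ⊕ q ⊕ s(t(p), k ⊕ p ⊕ q ⊕ r(q, q)) ⊕ t(k)
R4 matches:  uses p, r(q, q)
New term:  k ⊕ p ⊕ q ⊕ s(t(p), k ⊕ q) ⊕ t(k)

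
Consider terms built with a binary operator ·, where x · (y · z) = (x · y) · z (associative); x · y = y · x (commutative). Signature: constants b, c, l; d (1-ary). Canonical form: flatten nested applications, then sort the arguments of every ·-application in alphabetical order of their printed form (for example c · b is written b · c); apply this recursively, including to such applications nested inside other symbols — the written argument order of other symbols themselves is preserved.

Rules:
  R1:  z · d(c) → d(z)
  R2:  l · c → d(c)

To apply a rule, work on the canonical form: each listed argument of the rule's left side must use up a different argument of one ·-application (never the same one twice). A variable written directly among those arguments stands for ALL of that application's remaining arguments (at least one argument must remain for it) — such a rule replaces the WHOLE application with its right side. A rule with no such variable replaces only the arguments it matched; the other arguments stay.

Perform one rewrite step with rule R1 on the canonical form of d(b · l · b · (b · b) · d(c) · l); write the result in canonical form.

Canonical form:  d(b · b · b · b · d(c) · l · l)
R1 matches:  uses d(c);  z := b · b · b · b · l · l
The variable takes the whole remainder — replace the entire application.
New term:  d(d(b · b · b · b · l · l))

Answer: d(d(b · b · b · b · l · l))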